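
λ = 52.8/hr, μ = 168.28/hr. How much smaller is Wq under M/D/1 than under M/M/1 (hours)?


ρ = 52.8/168.28 = 0.3138
Wq(M/M/1) = ρ/(μ−λ) = 0.3138/115.48 = 0.002717 hr
Wq(M/D/1) = ρ/(2(μ−λ)) = 0.001359 hr
Savings = 0.002717 − 0.001359 = 0.001359 hr

Final: 0.001359 hr


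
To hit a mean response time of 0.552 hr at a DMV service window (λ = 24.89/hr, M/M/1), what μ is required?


W = 1/(μ−λ) ⇒ μ − λ = 1/W = 1/0.552 = 1.8116
μ = λ + 1/W = 24.89 + 1.8116 = 26.7016 per hr

Final: 26.7016 /hr


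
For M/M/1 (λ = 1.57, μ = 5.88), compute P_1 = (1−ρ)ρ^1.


ρ = 1.57/5.88 = 0.2670
P_n = (1−ρ)·ρ^n = (1 − 0.2670)·0.2670^1 = 0.7330·0.267007 = 0.195714

Final: 0.195714


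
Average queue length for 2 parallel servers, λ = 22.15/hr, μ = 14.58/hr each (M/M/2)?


a = λ/μ = 1.5192; ρ = a/2 = 0.7596
P₀ = 0.136621
Lq = P₀·a^c·ρ / (c!·(1−ρ)²) = 0.136621·2.30798·0.7596/(2·0.05779)
= 2.07226

Final: 2.07226


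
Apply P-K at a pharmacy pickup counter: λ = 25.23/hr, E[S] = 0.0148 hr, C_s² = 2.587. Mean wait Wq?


ρ = λ·E[S] = 25.23·0.0148 = 0.3734
E[S²] = E[S]²(1+C_s²) = 0.0148²·(1+2.587) = 0.0007857
Wq = λ·E[S²]/(2(1−ρ)) = 25.23·0.0007857/(2·0.6266) = 0.01582 hr

Final: 0.01582 hr


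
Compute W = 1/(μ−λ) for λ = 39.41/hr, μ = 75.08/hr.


W = 1/(μ−λ) = 1/(75.08 − 39.41) = 1/35.67 = 0.02803 hr

Final: 0.02803 hr


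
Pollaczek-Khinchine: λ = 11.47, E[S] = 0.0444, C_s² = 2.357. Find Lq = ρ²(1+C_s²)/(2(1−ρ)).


ρ = λ·E[S] = 11.47·0.0444 = 0.5093
Lq = ρ²(1+C_s²)/(2(1−ρ)) = 0.2594·(1+2.357)/(2·0.4907)
= 0.2594·3.3570/0.9815 = 0.88709

Final: 0.88709


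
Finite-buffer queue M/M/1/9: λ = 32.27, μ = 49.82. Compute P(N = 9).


ρ = λ/μ = 32.27/49.82 = 0.6477
P_K = (1−ρ)ρ^K/(1−ρ^(K+1)) = (0.3523·0.020070)/(1 − 0.013000)
= 0.007070/0.987000 = 0.007163

Final: 0.007163


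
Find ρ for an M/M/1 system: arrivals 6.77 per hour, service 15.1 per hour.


ρ = λ/μ = 6.77/15.1 = 0.4483

Final: 0.4483


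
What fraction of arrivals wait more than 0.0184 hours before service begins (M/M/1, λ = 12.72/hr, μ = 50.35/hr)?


ρ = 12.72/50.35 = 0.2526
P(Wq > t) = ρ·e^{−(μ−λ)t} = 0.2526·e^{−0.6924}
= 0.2526·0.500378 = 0.126411

Final: 0.126411


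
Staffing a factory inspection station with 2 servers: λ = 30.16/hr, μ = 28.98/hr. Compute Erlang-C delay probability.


a = λ/μ = 1.0407; ρ = a/2 = 0.5204
P₀ = 0.315479 (from M/M/c formula)
C(c,a) = [a^c/(c!(1−ρ))]·P₀ = [1.08309/(2·0.4796)]·0.315479
= 1.12907·0.315479 = 0.356197

Final: 0.356197


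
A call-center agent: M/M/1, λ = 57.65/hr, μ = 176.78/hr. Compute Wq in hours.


ρ = 57.65/176.78 = 0.3261
Wq = ρ/(μ−λ) = 0.3261/(176.78 − 57.65) = 0.3261/119.13 = 0.002737 hr

Final: 0.002737 hr


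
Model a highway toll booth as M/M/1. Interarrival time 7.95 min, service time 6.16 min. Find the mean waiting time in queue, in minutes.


λ = 60/7.95 = 7.5472 /hr
μ = 60/6.16 = 9.7403 /hr
ρ = λ/μ = 7.5472/9.7403 = 0.7748
Wq = ρ/(μ−λ) = 0.7748/(9.7403−7.5472) = 0.35331 hr
In minutes: 0.35331·60 = 21.199 min

Final: 21.199 min


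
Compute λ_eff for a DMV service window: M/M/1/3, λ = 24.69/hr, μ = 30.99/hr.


ρ = 0.7967; P_K = (1−ρ)ρ^3/(1−ρ^4) = 0.172175
λ_eff = λ(1 − P_K) = 24.69·(1 − 0.172175) = 24.69·0.827825 = 20.4390 /hr

Final: 20.4390 /hr


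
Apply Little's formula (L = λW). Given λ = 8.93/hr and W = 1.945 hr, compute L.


L = λW = 8.93·1.945 = 17.3688

Final: 17.3688


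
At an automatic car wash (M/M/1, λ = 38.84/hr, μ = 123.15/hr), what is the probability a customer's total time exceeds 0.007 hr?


W ~ Exponential(μ−λ) for M/M/1.
μ − λ = 123.15 − 38.84 = 84.3100
P(W > t) = e^{−(μ−λ)t} = e^{−0.5902} = 0.554233

Final: 0.554233


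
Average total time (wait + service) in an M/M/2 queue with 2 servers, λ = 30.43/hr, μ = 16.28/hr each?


a = 1.8692; ρ = 0.9346; P₀ = 0.033815
Lq = P₀·a^c·ρ/(c!(1−ρ)²) = 12.90031
Wq = Lq/λ = 12.90031/30.43 = 0.42393 hr
W = Wq + 1/μ = 0.42393 + 0.06143 = 0.48536 hr

Final: 0.48536 hr


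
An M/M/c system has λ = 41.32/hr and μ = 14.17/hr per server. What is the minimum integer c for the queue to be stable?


Stability requires cμ > λ ⇔ c > λ/μ.
λ/μ = 41.32/14.17 = 2.9160
Minimum integer c = ⌊2.9160⌋ + 1 = 3
Check: 3·14.17 = 42.51 > 41.32, while 2·14.17 = 28.34 ≤ 41.32

Final: 3 servers


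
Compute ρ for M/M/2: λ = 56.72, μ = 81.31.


ρ = λ/(cμ) = 56.72/(2·81.31) = 56.72/162.62 = 0.3488

Final: 0.3488


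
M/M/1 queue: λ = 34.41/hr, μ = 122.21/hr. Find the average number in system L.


ρ = λ/μ = 34.41/122.21 = 0.2816
L = ρ/(1−ρ) = 0.2816/(1 − 0.2816) = 0.2816/0.7184 = 0.3919

Final: 0.3919


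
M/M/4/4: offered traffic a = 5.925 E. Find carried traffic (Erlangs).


B(4,5.925) = 0.464730 (Erlang-B)
Carried load = a(1 − B) = 5.925·(1 − 0.464730) = 5.925·0.535270 = 3.1715 E

Final: 3.1715 Erlangs


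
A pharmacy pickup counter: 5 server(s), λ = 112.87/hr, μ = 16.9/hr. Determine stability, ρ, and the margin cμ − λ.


Total capacity cμ = 5·16.9 = 84.50/hr
ρ = λ/(cμ) = 112.87/84.50 = 1.3357
Stable ⇔ ρ < 1: NO
Spare capacity = cμ − λ = 84.50 − 112.87 = -28.37/hr

Final: ρ = 1.3357; unstable; margin = -28.37/hr


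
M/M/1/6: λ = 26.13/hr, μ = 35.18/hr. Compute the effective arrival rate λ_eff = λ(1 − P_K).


ρ = 0.7428; P_K = (1−ρ)ρ^6/(1−ρ^7) = 0.049347
λ_eff = λ(1 − P_K) = 26.13·(1 − 0.049347) = 26.13·0.950653 = 24.8406 /hr

Final: 24.8406 /hr


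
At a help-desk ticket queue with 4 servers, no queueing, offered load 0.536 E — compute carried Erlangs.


B(4,0.536) = 0.002013 (Erlang-B)
Carried load = a(1 − B) = 0.536·(1 − 0.002013) = 0.536·0.997987 = 0.5349 E

Final: 0.5349 Erlangs


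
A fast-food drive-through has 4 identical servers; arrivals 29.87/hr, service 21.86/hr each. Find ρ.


ρ = λ/(cμ) = 29.87/(4·21.86) = 29.87/87.44 = 0.3416

Final: 0.3416


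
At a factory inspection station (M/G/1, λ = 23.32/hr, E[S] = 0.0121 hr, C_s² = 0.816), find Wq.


ρ = λ·E[S] = 23.32·0.0121 = 0.2822
E[S²] = E[S]²(1+C_s²) = 0.0121²·(1+0.816) = 0.0002659
Wq = λ·E[S²]/(2(1−ρ)) = 23.32·0.0002659/(2·0.7178) = 0.004319 hr

Final: 0.004319 hr


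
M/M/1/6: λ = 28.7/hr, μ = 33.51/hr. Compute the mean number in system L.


ρ = 28.7/33.51 = 0.8565
L = ρ[1 − (K+1)ρ^K + Kρ^(K+1)] / [(1−ρ)(1−ρ^(K+1))]
Numerator: 0.8565·(1 − 7·0.394680 + 6·0.338028) = 0.227312
Denominator: (0.1435)·(0.661972) = 0.095019
L = 0.227312/0.095019 = 2.3923

Final: 2.3923


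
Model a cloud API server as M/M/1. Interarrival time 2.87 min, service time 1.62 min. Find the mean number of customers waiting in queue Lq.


λ = 60/2.87 = 20.9059 /hr
μ = 60/1.62 = 37.0370 /hr
ρ = λ/μ = 20.9059/37.0370 = 0.5645
Lq = ρ²/(1−ρ) = 0.3186/0.4355 = 0.7315

Final: 0.7315


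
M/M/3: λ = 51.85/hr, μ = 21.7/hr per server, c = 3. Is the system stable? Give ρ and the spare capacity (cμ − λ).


Total capacity cμ = 3·21.7 = 65.10/hr
ρ = λ/(cμ) = 51.85/65.10 = 0.7965
Stable ⇔ ρ < 1: YES
Spare capacity = cμ − λ = 65.10 − 51.85 = 13.25/hr

Final: ρ = 0.7965; stable; margin = 13.25/hr


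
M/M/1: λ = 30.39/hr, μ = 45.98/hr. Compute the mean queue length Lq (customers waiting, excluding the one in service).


ρ = 30.39/45.98 = 0.6609
Lq = ρ²/(1−ρ) = 0.4368/0.3391 = 1.2884

Final: 1.2884


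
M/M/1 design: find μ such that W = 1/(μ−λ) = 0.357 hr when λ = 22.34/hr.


W = 1/(μ−λ) ⇒ μ − λ = 1/W = 1/0.357 = 2.8011
μ = λ + 1/W = 22.34 + 2.8011 = 25.1411 per hr

Final: 25.1411 /hr


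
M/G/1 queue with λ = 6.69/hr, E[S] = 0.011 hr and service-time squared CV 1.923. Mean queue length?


ρ = λ·E[S] = 6.69·0.011 = 0.07359
Lq = ρ²(1+C_s²)/(2(1−ρ)) = 0.005415·(1+1.923)/(2·0.9264)
= 0.005415·2.9230/1.8528 = 0.008543

Final: 0.008543


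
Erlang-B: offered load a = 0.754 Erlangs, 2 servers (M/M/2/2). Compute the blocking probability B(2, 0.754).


B(c,a) = (a^c/c!) / Σ_{k=0}^{c} a^k/k!
a^2/2! = 0.284258
Σ terms (k=0..2): 1.00000 + 0.75400 + 0.28426 = 2.038258
B = 0.284258/2.038258 = 0.139461

Final: 0.139461


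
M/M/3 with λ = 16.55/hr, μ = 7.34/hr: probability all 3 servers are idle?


a = λ/μ = 16.55/7.34 = 2.2548; ρ = a/c = 0.7516
Σ_{k=0}^{2} a^k/k! (terms k=0..2) = 1.00000 + 2.25477 + 2.54199 = 5.79676
Tail: a^3/(3!(1−ρ)) = 11.46320/(6·0.2484) = 7.69103
P₀ = 1/(5.79676 + 7.69103) = 1/13.48779 = 0.074141

Final: 0.074141


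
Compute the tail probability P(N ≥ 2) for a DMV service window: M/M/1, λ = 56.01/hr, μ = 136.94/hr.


ρ = 56.01/136.94 = 0.4090
P(N ≥ n) = ρ^n = 0.4090^2 = 0.167290

Final: 0.167290


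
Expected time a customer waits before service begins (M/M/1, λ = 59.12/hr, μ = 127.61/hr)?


ρ = 59.12/127.61 = 0.4633
Wq = ρ/(μ−λ) = 0.4633/(127.61 − 59.12) = 0.4633/68.49 = 0.006764 hr

Final: 0.006764 hr


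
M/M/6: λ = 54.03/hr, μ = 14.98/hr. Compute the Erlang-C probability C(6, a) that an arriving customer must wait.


a = λ/μ = 3.6068; ρ = a/6 = 0.6011
P₀ = 0.025816 (from M/M/c formula)
C(c,a) = [a^c/(c!(1−ρ))]·P₀ = [2201.60258/(720·0.3989)]·0.025816
= 7.66620·0.025816 = 0.197909

Final: 0.197909


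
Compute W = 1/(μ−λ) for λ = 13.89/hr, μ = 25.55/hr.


W = 1/(μ−λ) = 1/(25.55 − 13.89) = 1/11.66 = 0.08576 hr

Final: 0.08576 hr


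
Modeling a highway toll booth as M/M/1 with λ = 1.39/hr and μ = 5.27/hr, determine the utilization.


ρ = λ/μ = 1.39/5.27 = 0.2638

Final: 0.2638


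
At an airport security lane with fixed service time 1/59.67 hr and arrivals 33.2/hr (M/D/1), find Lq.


ρ = 33.2/59.67 = 0.5564
M/D/1: Lq = ρ²/(2(1−ρ)) = 0.3096/(2·0.4436) = 0.34893

Final: 0.34893


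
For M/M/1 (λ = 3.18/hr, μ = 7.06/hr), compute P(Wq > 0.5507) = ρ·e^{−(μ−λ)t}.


ρ = 3.18/7.06 = 0.4504
P(Wq > t) = ρ·e^{−(μ−λ)t} = 0.4504·e^{−2.1367}
= 0.4504·0.118042 = 0.053169

Final: 0.053169


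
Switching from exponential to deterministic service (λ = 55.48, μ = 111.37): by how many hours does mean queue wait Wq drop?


ρ = 55.48/111.37 = 0.4982
Wq(M/M/1) = ρ/(μ−λ) = 0.4982/55.89 = 0.008913 hr
Wq(M/D/1) = ρ/(2(μ−λ)) = 0.004457 hr
Savings = 0.008913 − 0.004457 = 0.004457 hr

Final: 0.004457 hr


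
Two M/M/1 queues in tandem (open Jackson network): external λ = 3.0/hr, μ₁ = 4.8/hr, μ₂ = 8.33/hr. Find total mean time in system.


Each node sees arrival rate λ = 3.0/hr (tandem ⇒ throughput preserved).
W₁ = 1/(μ₁−λ) = 1/(4.8−3.0) = 0.55556 hr
W₂ = 1/(μ₂−λ) = 1/(8.33−3.0) = 0.18762 hr
W_total = W₁ + W₂ = 0.55556 + 0.18762 = 0.74317 hr

Final: 0.74317 hr


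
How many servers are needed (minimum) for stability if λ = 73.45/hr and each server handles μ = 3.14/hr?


Stability requires cμ > λ ⇔ c > λ/μ.
λ/μ = 73.45/3.14 = 23.3917
Minimum integer c = ⌊23.3917⌋ + 1 = 24
Check: 24·3.14 = 75.36 > 73.45, while 23·3.14 = 72.22 ≤ 73.45

Final: 24 servers


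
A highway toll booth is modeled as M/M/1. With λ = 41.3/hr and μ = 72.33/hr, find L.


ρ = λ/μ = 41.3/72.33 = 0.5710
L = ρ/(1−ρ) = 0.5710/(1 − 0.5710) = 0.5710/0.4290 = 1.3310

Final: 1.3310


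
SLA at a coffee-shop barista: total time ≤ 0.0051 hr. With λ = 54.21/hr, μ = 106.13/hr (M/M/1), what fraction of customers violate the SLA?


W ~ Exponential(μ−λ) for M/M/1.
μ − λ = 106.13 − 54.21 = 51.9200
P(W > t) = e^{−(μ−λ)t} = e^{−0.2648} = 0.767366

Final: 0.767366


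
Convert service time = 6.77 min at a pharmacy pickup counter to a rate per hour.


μ = 1/(service time) in consistent units.
1 hour = 60 min, so μ = 60/6.77 = 8.8626 per hour

Final: 8.8626 /hr


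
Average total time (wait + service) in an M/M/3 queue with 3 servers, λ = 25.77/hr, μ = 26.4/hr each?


a = 0.9761; ρ = 0.3254; P₀ = 0.372809
Lq = P₀·a^c·ρ/(c!(1−ρ)²) = 0.04132
Wq = Lq/λ = 0.04132/25.77 = 0.001603 hr
W = Wq + 1/μ = 0.001603 + 0.03788 = 0.03948 hr

Final: 0.03948 hr


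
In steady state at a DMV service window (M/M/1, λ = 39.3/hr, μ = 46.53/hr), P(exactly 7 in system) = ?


ρ = 39.3/46.53 = 0.8446
P_n = (1−ρ)·ρ^n = (1 − 0.8446)·0.8446^7 = 0.1554·0.306631 = 0.047645

Final: 0.047645


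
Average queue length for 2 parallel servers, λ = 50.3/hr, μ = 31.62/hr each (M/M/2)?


a = λ/μ = 1.5908; ρ = a/2 = 0.7954
P₀ = 0.113969
Lq = P₀·a^c·ρ / (c!·(1−ρ)²) = 0.113969·2.53053·0.7954/(2·0.04187)
= 2.73942

Final: 2.73942


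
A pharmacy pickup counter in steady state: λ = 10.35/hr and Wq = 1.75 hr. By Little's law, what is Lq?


Lq = λWq = 10.35·1.75 = 18.1125

Final: 18.1125


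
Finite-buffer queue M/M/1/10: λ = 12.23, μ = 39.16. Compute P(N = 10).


ρ = λ/μ = 12.23/39.16 = 0.3123
P_K = (1−ρ)ρ^K/(1−ρ^(K+1)) = (0.6877·0.000008828)/(1 − 0.000002757)
= 0.000006071/0.999997 = 0.000006071

Final: 0.000006071


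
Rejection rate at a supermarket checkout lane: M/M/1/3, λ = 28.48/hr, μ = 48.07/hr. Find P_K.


ρ = λ/μ = 28.48/48.07 = 0.5925
P_K = (1−ρ)ρ^K/(1−ρ^(K+1)) = (0.4075·0.207969)/(1 − 0.123215)
= 0.084754/0.876785 = 0.096664

Final: 0.096664


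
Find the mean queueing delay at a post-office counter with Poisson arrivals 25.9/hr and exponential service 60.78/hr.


ρ = 25.9/60.78 = 0.4261
Wq = ρ/(μ−λ) = 0.4261/(60.78 − 25.9) = 0.4261/34.88 = 0.01222 hr

Final: 0.01222 hr


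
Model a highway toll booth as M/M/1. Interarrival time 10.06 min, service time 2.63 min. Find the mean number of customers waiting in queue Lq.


λ = 60/10.06 = 5.9642 /hr
μ = 60/2.63 = 22.8137 /hr
ρ = λ/μ = 5.9642/22.8137 = 0.2614
Lq = ρ²/(1−ρ) = 0.06835/0.7386 = 0.09254

Final: 0.09254


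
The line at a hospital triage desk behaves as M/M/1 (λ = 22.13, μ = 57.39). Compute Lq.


ρ = 22.13/57.39 = 0.3856
Lq = ρ²/(1−ρ) = 0.1487/0.6144 = 0.2420

Final: 0.2420


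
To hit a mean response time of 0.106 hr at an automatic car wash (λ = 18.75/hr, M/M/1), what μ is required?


W = 1/(μ−λ) ⇒ μ − λ = 1/W = 1/0.106 = 9.4340
μ = λ + 1/W = 18.75 + 9.4340 = 28.1840 per hr

Final: 28.1840 /hr


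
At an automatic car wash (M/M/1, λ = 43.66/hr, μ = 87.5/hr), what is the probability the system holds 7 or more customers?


ρ = 43.66/87.5 = 0.4990
P(N ≥ n) = ρ^n = 0.4990^7 = 0.007701

Final: 0.007701


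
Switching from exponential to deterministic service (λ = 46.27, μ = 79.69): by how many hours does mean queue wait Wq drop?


ρ = 46.27/79.69 = 0.5806
Wq(M/M/1) = ρ/(μ−λ) = 0.5806/33.42 = 0.01737 hr
Wq(M/D/1) = ρ/(2(μ−λ)) = 0.008687 hr
Savings = 0.01737 − 0.008687 = 0.008687 hr

Final: 0.008687 hr


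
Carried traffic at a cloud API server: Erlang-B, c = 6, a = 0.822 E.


B(6,0.822) = 0.0001883 (Erlang-B)
Carried load = a(1 − B) = 0.822·(1 − 0.0001883) = 0.822·0.999812 = 0.8218 E

Final: 0.8218 Erlangs


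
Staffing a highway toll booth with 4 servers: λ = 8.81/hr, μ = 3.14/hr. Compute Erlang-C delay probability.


a = λ/μ = 2.8057; ρ = a/4 = 0.7014
P₀ = 0.049822 (from M/M/c formula)
C(c,a) = [a^c/(c!(1−ρ))]·P₀ = [61.97051/(24·0.2986)]·0.049822
= 8.64833·0.049822 = 0.430880

Final: 0.430880


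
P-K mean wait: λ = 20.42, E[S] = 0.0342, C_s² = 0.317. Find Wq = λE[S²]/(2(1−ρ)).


ρ = λ·E[S] = 20.42·0.0342 = 0.6984
E[S²] = E[S]²(1+C_s²) = 0.0342²·(1+0.317) = 0.001540
Wq = λ·E[S²]/(2(1−ρ)) = 20.42·0.001540/(2·0.3016) = 0.05214 hr

Final: 0.05214 hr


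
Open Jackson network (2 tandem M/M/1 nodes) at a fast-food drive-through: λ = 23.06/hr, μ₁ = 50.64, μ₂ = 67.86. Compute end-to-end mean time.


Each node sees arrival rate λ = 23.06/hr (tandem ⇒ throughput preserved).
W₁ = 1/(μ₁−λ) = 1/(50.64−23.06) = 0.03626 hr
W₂ = 1/(μ₂−λ) = 1/(67.86−23.06) = 0.02232 hr
W_total = W₁ + W₂ = 0.03626 + 0.02232 = 0.05858 hr

Final: 0.05858 hr


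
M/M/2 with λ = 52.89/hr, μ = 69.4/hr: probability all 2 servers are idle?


a = λ/μ = 52.89/69.4 = 0.7621; ρ = a/c = 0.3811
Σ_{k=0}^{1} a^k/k! (terms k=0..1) = 1.00000 + 0.76210 = 1.76210
Tail: a^2/(2!(1−ρ)) = 0.58080/(2·0.6189) = 0.46918
P₀ = 1/(1.76210 + 0.46918) = 1/2.23129 = 0.448172

Final: 0.448172


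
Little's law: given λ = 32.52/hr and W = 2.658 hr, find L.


L = λW = 32.52·2.658 = 86.4382

Final: 86.4382


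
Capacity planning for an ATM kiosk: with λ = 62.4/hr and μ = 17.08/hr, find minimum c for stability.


Stability requires cμ > λ ⇔ c > λ/μ.
λ/μ = 62.4/17.08 = 3.6534
Minimum integer c = ⌊3.6534⌋ + 1 = 4
Check: 4·17.08 = 68.32 > 62.4, while 3·17.08 = 51.24 ≤ 62.4

Final: 4 servers


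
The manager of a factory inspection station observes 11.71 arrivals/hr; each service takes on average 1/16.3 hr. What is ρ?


ρ = λ/μ = 11.71/16.3 = 0.7184

Final: 0.7184


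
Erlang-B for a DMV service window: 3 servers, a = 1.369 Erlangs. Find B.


B(c,a) = (a^c/c!) / Σ_{k=0}^{c} a^k/k!
a^3/3! = 0.427621
Σ terms (k=0..3): 1.00000 + 1.36900 + 0.93708 + 0.42762 = 3.733702
B = 0.427621/3.733702 = 0.114530

Final: 0.114530


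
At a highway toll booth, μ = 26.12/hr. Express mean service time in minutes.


Mean service time = 1/μ = 1/26.12 hour = 0.03828 hour
In minutes: 0.03828 × 60 = 2.2971 min

Final: 2.2971 min


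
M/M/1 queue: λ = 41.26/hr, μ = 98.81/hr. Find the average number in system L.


ρ = λ/μ = 41.26/98.81 = 0.4176
L = ρ/(1−ρ) = 0.4176/(1 − 0.4176) = 0.4176/0.5824 = 0.7169

Final: 0.7169


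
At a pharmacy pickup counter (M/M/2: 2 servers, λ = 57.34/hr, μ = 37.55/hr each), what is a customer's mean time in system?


a = 1.5270; ρ = 0.7635; P₀ = 0.134098
Lq = P₀·a^c·ρ/(c!(1−ρ)²) = 2.13452
Wq = Lq/λ = 2.13452/57.34 = 0.03723 hr
W = Wq + 1/μ = 0.03723 + 0.02663 = 0.06386 hr

Final: 0.06386 hr


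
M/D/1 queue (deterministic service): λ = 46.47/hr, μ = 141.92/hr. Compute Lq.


ρ = 46.47/141.92 = 0.3274
M/D/1: Lq = ρ²/(2(1−ρ)) = 0.1072/(2·0.6726) = 0.07971

Final: 0.07971


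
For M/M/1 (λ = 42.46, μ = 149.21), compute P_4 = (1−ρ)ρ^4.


ρ = 42.46/149.21 = 0.2846
P_n = (1−ρ)·ρ^n = (1 − 0.2846)·0.2846^4 = 0.7154·0.006557 = 0.004691

Final: 0.004691


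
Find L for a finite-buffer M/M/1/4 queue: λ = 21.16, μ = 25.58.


ρ = 21.16/25.58 = 0.8272
L = ρ[1 − (K+1)ρ^K + Kρ^(K+1)] / [(1−ρ)(1−ρ^(K+1))]
Numerator: 0.8272·(1 − 5·0.468231 + 4·0.387325) = 0.172178
Denominator: (0.1728)·(0.612675) = 0.105865
L = 0.172178/0.105865 = 1.6264

Final: 1.6264


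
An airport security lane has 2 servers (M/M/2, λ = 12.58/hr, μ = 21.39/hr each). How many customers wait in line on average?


a = λ/μ = 0.5881; ρ = a/2 = 0.2941
P₀ = 0.545520
Lq = P₀·a^c·ρ / (c!·(1−ρ)²) = 0.545520·0.34589·0.2941/(2·0.49835)
= 0.05567

Final: 0.05567


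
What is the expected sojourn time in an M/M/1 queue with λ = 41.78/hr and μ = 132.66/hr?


W = 1/(μ−λ) = 1/(132.66 − 41.78) = 1/90.88 = 0.01100 hr

Final: 0.01100 hr


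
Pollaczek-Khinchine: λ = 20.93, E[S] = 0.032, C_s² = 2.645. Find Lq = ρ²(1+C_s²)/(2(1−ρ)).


ρ = λ·E[S] = 20.93·0.032 = 0.6698
Lq = ρ²(1+C_s²)/(2(1−ρ)) = 0.4486·(1+2.645)/(2·0.3302)
= 0.4486·3.6450/0.6605 = 2.47558

Final: 2.47558


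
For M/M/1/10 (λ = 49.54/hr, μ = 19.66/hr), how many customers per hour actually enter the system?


ρ = 2.5198; P_K = (1−ρ)ρ^10/(1−ρ^11) = 0.603172
λ_eff = λ(1 − P_K) = 49.54·(1 − 0.603172) = 49.54·0.396828 = 19.6589 /hr

Final: 19.6589 /hr


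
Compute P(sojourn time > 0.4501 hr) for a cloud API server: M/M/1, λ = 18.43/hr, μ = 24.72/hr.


W ~ Exponential(μ−λ) for M/M/1.
μ − λ = 24.72 − 18.43 = 6.2900
P(W > t) = e^{−(μ−λ)t} = e^{−2.8311} = 0.058946

Final: 0.058946


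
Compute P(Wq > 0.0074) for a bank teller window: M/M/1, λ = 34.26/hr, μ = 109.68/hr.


ρ = 34.26/109.68 = 0.3124
P(Wq > t) = ρ·e^{−(μ−λ)t} = 0.3124·e^{−0.5581}
= 0.3124·0.572291 = 0.178763

Final: 0.178763


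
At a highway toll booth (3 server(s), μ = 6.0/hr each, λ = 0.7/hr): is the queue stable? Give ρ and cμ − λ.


Total capacity cμ = 3·6.0 = 18.00/hr
ρ = λ/(cμ) = 0.7/18.00 = 0.03889
Stable ⇔ ρ < 1: YES
Spare capacity = cμ − λ = 18.00 − 0.7 = 17.30/hr

Final: ρ = 0.03889; stable; margin = 17.30/hr


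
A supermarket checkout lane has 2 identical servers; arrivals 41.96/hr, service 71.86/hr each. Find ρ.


ρ = λ/(cμ) = 41.96/(2·71.86) = 41.96/143.72 = 0.2920

Final: 0.2920


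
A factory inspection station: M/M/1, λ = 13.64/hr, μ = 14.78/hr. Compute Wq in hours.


ρ = 13.64/14.78 = 0.9229
Wq = ρ/(μ−λ) = 0.9229/(14.78 − 13.64) = 0.9229/1.14 = 0.8095 hr

Final: 0.8095 hr


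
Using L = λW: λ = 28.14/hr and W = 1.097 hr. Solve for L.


L = λW = 28.14·1.097 = 30.8696

Final: 30.8696


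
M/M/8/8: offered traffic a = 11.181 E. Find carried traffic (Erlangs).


B(8,11.181) = 0.390304 (Erlang-B)
Carried load = a(1 − B) = 11.181·(1 − 0.390304) = 11.181·0.609696 = 6.8170 E

Final: 6.8170 Erlangs


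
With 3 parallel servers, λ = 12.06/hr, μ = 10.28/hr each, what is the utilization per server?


ρ = λ/(cμ) = 12.06/(3·10.28) = 12.06/30.84 = 0.3911

Final: 0.3911


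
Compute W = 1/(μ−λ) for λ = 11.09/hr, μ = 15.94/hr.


W = 1/(μ−λ) = 1/(15.94 − 11.09) = 1/4.85 = 0.2062 hr

Final: 0.2062 hr


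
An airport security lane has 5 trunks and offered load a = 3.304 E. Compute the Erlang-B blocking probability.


B(c,a) = (a^c/c!) / Σ_{k=0}^{c} a^k/k!
a^5/5! = 3.281096
Σ terms (k=0..5): 1.00000 + 3.30400 + 5.45821 + 6.01131 + 4.96534 + 3.28110 = 24.019950
B = 3.281096/24.019950 = 0.136599

Final: 0.136599


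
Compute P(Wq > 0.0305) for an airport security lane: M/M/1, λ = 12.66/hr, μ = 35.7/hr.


ρ = 12.66/35.7 = 0.3546
P(Wq > t) = ρ·e^{−(μ−λ)t} = 0.3546·e^{−0.7027}
= 0.3546·0.495236 = 0.175622

Final: 0.175622


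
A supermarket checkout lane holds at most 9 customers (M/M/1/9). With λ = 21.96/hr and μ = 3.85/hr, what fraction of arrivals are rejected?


ρ = λ/μ = 21.96/3.85 = 5.7039
P_K = (1−ρ)ρ^K/(1−ρ^(K+1)) = (-4.7039·6390641.516127)/(1 − 36451555.245235)
= -30060913.729108/-36451554.245235 = 0.824681

Final: 0.824681


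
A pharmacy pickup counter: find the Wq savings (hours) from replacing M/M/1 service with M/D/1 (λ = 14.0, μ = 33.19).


ρ = 14.0/33.19 = 0.4218
Wq(M/M/1) = ρ/(μ−λ) = 0.4218/19.19 = 0.02198 hr
Wq(M/D/1) = ρ/(2(μ−λ)) = 0.01099 hr
Savings = 0.02198 − 0.01099 = 0.01099 hr

Final: 0.01099 hr


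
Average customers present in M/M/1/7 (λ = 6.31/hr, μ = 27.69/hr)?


ρ = 6.31/27.69 = 0.2279
L = ρ[1 − (K+1)ρ^K + Kρ^(K+1)] / [(1−ρ)(1−ρ^(K+1))]
Numerator: 0.2279·(1 − 8·0.00003191 + 7·0.000007272) = 0.227834
Denominator: (0.7721)·(0.999993) = 0.772114
L = 0.227834/0.772114 = 0.2951

Final: 0.2951


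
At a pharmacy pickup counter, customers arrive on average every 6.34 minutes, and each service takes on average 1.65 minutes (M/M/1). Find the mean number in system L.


λ = 60/6.34 = 9.4637 /hr
μ = 60/1.65 = 36.3636 /hr
ρ = λ/μ = 9.4637/36.3636 = 0.2603
L = ρ/(1−ρ) = 0.2603/0.7397 = 0.3518

Final: 0.3518


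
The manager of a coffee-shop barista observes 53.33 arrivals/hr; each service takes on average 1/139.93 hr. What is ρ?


ρ = λ/μ = 53.33/139.93 = 0.3811

Final: 0.3811


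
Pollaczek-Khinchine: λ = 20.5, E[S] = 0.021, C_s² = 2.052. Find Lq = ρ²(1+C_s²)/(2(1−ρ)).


ρ = λ·E[S] = 20.5·0.021 = 0.4305
Lq = ρ²(1+C_s²)/(2(1−ρ)) = 0.1853·(1+2.052)/(2·0.5695)
= 0.1853·3.0520/1.1390 = 0.49660

Final: 0.49660


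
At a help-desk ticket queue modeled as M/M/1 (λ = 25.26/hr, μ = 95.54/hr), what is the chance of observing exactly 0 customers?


ρ = 25.26/95.54 = 0.2644
P_n = (1−ρ)·ρ^n = (1 − 0.2644)·0.2644^0 = 0.7356·1.000000 = 0.735608

Final: 0.735608


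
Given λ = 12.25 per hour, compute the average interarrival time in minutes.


Mean interarrival time = 1/λ = 1/12.25 hour = 0.08163 hour
In minutes: 0.08163 × 60 = 4.8980 min

Final: 4.8980 min


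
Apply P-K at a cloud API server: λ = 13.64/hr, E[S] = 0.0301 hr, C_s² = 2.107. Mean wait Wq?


ρ = λ·E[S] = 13.64·0.0301 = 0.4106
E[S²] = E[S]²(1+C_s²) = 0.0301²·(1+2.107) = 0.002815
Wq = λ·E[S²]/(2(1−ρ)) = 13.64·0.002815/(2·0.5894) = 0.03257 hr

Final: 0.03257 hr


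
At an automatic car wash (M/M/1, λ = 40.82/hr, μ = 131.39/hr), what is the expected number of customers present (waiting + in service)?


ρ = λ/μ = 40.82/131.39 = 0.3107
L = ρ/(1−ρ) = 0.3107/(1 − 0.3107) = 0.3107/0.6893 = 0.4507

Final: 0.4507


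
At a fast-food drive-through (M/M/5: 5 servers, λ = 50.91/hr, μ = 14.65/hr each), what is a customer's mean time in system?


a = 3.4751; ρ = 0.6950; P₀ = 0.026716
Lq = P₀·a^c·ρ/(c!(1−ρ)²) = 0.84305
Wq = Lq/λ = 0.84305/50.91 = 0.01656 hr
W = Wq + 1/μ = 0.01656 + 0.06826 = 0.08482 hr

Final: 0.08482 hr


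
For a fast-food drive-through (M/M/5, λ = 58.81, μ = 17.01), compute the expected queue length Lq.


a = λ/μ = 3.4574; ρ = a/5 = 0.6915
P₀ = 0.027308
Lq = P₀·a^c·ρ / (c!·(1−ρ)²) = 0.027308·494.00839·0.6915/(120·0.09519)
= 0.81667

Final: 0.81667


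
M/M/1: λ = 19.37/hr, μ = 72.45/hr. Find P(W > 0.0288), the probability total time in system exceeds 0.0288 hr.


W ~ Exponential(μ−λ) for M/M/1.
μ − λ = 72.45 − 19.37 = 53.0800
P(W > t) = e^{−(μ−λ)t} = e^{−1.5287} = 0.216816

Final: 0.216816


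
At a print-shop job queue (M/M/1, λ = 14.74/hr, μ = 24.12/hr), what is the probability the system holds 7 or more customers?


ρ = 14.74/24.12 = 0.6111
P(N ≥ n) = ρ^n = 0.6111^7 = 0.031830

Final: 0.031830


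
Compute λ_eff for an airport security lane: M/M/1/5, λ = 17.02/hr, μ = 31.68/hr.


ρ = 0.5372; P_K = (1−ρ)ρ^5/(1−ρ^6) = 0.021222
λ_eff = λ(1 − P_K) = 17.02·(1 − 0.021222) = 17.02·0.978778 = 16.6588 /hr

Final: 16.6588 /hr


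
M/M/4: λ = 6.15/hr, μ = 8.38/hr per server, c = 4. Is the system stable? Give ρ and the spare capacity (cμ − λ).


Total capacity cμ = 4·8.38 = 33.52/hr
ρ = λ/(cμ) = 6.15/33.52 = 0.1835
Stable ⇔ ρ < 1: YES
Spare capacity = cμ − λ = 33.52 − 6.15 = 27.37/hr

Final: ρ = 0.1835; stable; margin = 27.37/hr


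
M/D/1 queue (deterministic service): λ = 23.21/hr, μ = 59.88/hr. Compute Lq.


ρ = 23.21/59.88 = 0.3876
M/D/1: Lq = ρ²/(2(1−ρ)) = 0.1502/(2·0.6124) = 0.12267

Final: 0.12267


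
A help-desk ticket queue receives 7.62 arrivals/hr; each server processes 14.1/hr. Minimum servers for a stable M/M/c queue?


Stability requires cμ > λ ⇔ c > λ/μ.
λ/μ = 7.62/14.1 = 0.5404
Minimum integer c = ⌊0.5404⌋ + 1 = 1
Check: 1·14.1 = 14.10 > 7.62, while 0·14.1 = 0.00 ≤ 7.62

Final: 1 servers


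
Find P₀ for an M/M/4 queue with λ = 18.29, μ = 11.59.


a = λ/μ = 18.29/11.59 = 1.5781; ρ = a/c = 0.3945
Σ_{k=0}^{3} a^k/k! (terms k=0..3) = 1.00000 + 1.57808 + 1.24518 + 0.65500 = 4.47826
Tail: a^4/(4!(1−ρ)) = 6.20185/(24·0.6055) = 0.42679
P₀ = 1/(4.47826 + 0.42679) = 1/4.90504 = 0.203872

Final: 0.203872


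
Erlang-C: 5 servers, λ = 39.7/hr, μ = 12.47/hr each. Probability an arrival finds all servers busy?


a = λ/μ = 3.1836; ρ = a/5 = 0.6367
P₀ = 0.037861 (from M/M/c formula)
C(c,a) = [a^c/(c!(1−ρ))]·P₀ = [327.05460/(120·0.3633)]·0.037861
= 7.50252·0.037861 = 0.284054

Final: 0.284054


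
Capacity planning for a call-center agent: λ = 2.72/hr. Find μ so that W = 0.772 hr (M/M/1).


W = 1/(μ−λ) ⇒ μ − λ = 1/W = 1/0.772 = 1.2953
μ = λ + 1/W = 2.72 + 1.2953 = 4.0153 per hr

Final: 4.0153 /hr


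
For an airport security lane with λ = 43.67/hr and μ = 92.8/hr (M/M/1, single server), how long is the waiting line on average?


ρ = 43.67/92.8 = 0.4706
Lq = ρ²/(1−ρ) = 0.2214/0.5294 = 0.4183

Final: 0.4183


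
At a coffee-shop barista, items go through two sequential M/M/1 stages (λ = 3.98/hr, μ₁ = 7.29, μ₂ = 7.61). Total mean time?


Each node sees arrival rate λ = 3.98/hr (tandem ⇒ throughput preserved).
W₁ = 1/(μ₁−λ) = 1/(7.29−3.98) = 0.30211 hr
W₂ = 1/(μ₂−λ) = 1/(7.61−3.98) = 0.27548 hr
W_total = W₁ + W₂ = 0.30211 + 0.27548 = 0.57760 hr

Final: 0.57760 hr


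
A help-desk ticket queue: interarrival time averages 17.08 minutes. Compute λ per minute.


λ = 1/(interarrival time) in consistent units.
1 minute = 1 min, so λ = 1/17.08 = 0.05855 per minute

Final: 0.05855 /min


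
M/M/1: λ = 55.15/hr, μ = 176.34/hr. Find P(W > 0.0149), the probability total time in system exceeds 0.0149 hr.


W ~ Exponential(μ−λ) for M/M/1.
μ − λ = 176.34 − 55.15 = 121.1900
P(W > t) = e^{−(μ−λ)t} = e^{−1.8057} = 0.164354

Final: 0.164354


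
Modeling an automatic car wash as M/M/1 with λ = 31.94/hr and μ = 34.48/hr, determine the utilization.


ρ = λ/μ = 31.94/34.48 = 0.9263

Final: 0.9263


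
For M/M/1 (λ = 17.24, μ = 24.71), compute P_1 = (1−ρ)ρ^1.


ρ = 17.24/24.71 = 0.6977
P_n = (1−ρ)·ρ^n = (1 − 0.6977)·0.6977^1 = 0.3023·0.697693 = 0.210917

Final: 0.210917


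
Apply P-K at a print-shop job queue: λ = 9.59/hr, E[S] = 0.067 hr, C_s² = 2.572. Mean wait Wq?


ρ = λ·E[S] = 9.59·0.067 = 0.6425
E[S²] = E[S]²(1+C_s²) = 0.067²·(1+2.572) = 0.016035
Wq = λ·E[S²]/(2(1−ρ)) = 9.59·0.016035/(2·0.3575) = 0.21508 hr

Final: 0.21508 hr


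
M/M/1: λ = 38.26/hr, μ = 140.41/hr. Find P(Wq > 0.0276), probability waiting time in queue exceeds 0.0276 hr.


ρ = 38.26/140.41 = 0.2725
P(Wq > t) = ρ·e^{−(μ−λ)t} = 0.2725·e^{−2.8193}
= 0.2725·0.059645 = 0.016253

Final: 0.016253


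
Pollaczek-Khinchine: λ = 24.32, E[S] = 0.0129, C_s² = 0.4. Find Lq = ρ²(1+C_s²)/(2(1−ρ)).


ρ = λ·E[S] = 24.32·0.0129 = 0.3137
Lq = ρ²(1+C_s²)/(2(1−ρ)) = 0.09843·(1+0.4)/(2·0.6863)
= 0.09843·1.4000/1.3725 = 0.10039

Final: 0.10039


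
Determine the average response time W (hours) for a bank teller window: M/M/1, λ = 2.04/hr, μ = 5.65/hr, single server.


W = 1/(μ−λ) = 1/(5.65 − 2.04) = 1/3.61 = 0.2770 hr

Final: 0.2770 hr


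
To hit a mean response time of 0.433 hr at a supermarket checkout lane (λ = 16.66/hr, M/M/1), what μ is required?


W = 1/(μ−λ) ⇒ μ − λ = 1/W = 1/0.433 = 2.3095
μ = λ + 1/W = 16.66 + 2.3095 = 18.9695 per hr

Final: 18.9695 /hr


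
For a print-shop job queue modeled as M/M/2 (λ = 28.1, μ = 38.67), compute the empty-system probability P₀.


a = λ/μ = 28.1/38.67 = 0.7267; ρ = a/c = 0.3633
Σ_{k=0}^{1} a^k/k! (terms k=0..1) = 1.00000 + 0.72666 = 1.72666
Tail: a^2/(2!(1−ρ)) = 0.52804/(2·0.6367) = 0.41469
P₀ = 1/(1.72666 + 0.41469) = 1/2.14135 = 0.466995

Final: 0.466995


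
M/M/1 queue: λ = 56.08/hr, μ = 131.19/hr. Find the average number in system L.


ρ = λ/μ = 56.08/131.19 = 0.4275
L = ρ/(1−ρ) = 0.4275/(1 − 0.4275) = 0.4275/0.5725 = 0.7466

Final: 0.7466


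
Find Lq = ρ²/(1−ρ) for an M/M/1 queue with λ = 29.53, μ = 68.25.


ρ = 29.53/68.25 = 0.4327
Lq = ρ²/(1−ρ) = 0.1872/0.5673 = 0.3300

Final: 0.3300


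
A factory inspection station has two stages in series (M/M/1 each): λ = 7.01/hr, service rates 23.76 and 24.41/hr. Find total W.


Each node sees arrival rate λ = 7.01/hr (tandem ⇒ throughput preserved).
W₁ = 1/(μ₁−λ) = 1/(23.76−7.01) = 0.05970 hr
W₂ = 1/(μ₂−λ) = 1/(24.41−7.01) = 0.05747 hr
W_total = W₁ + W₂ = 0.05970 + 0.05747 = 0.11717 hr

Final: 0.11717 hr


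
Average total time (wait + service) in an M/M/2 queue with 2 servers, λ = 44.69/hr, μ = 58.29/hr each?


a = 0.7667; ρ = 0.3833; P₀ = 0.445774
Lq = P₀·a^c·ρ/(c!(1−ρ)²) = 0.13207
Wq = Lq/λ = 0.13207/44.69 = 0.002955 hr
W = Wq + 1/μ = 0.002955 + 0.01716 = 0.02011 hr

Final: 0.02011 hr


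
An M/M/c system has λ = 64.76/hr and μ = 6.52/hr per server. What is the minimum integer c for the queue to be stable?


Stability requires cμ > λ ⇔ c > λ/μ.
λ/μ = 64.76/6.52 = 9.9325
Minimum integer c = ⌊9.9325⌋ + 1 = 10
Check: 10·6.52 = 65.20 > 64.76, while 9·6.52 = 58.68 ≤ 64.76

Final: 10 servers


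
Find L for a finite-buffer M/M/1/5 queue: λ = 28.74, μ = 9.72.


ρ = 28.74/9.72 = 2.9568
L = ρ[1 − (K+1)ρ^K + Kρ^(K+1)] / [(1−ρ)(1−ρ^(K+1))]
Numerator: 2.9568·(1 − 6·225.996906 + 5·668.225421) = 5872.615889
Denominator: (-1.9568)·(-667.225421) = 1305.620114
L = 5872.615889/1305.620114 = 4.4980

Final: 4.4980


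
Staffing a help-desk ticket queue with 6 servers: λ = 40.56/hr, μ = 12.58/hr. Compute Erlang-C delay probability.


a = λ/μ = 3.2242; ρ = a/6 = 0.5374
P₀ = 0.038781 (from M/M/c formula)
C(c,a) = [a^c/(c!(1−ρ))]·P₀ = [1123.32088/(720·0.4626)]·0.038781
= 3.37232·0.038781 = 0.130781

Final: 0.130781


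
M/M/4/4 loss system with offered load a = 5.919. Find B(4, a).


B(c,a) = (a^c/c!) / Σ_{k=0}^{c} a^k/k!
a^4/4! = 51.142519
Σ terms (k=0..4): 1.00000 + 5.91900 + 17.51728 + 34.56159 + 51.14252 = 110.140394
B = 51.142519/110.140394 = 0.464339

Final: 0.464339


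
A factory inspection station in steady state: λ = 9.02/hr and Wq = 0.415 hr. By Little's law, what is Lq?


Lq = λWq = 9.02·0.415 = 3.7433

Final: 3.7433


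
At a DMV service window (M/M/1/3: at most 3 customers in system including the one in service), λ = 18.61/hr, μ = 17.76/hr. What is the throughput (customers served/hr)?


ρ = 1.0479; P_K = (1−ρ)ρ^3/(1−ρ^4) = 0.267795
λ_eff = λ(1 − P_K) = 18.61·(1 − 0.267795) = 18.61·0.732205 = 13.6263 /hr

Final: 13.6263 /hr


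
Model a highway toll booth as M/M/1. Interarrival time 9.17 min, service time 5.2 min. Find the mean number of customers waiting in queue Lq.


λ = 60/9.17 = 6.5431 /hr
μ = 60/5.2 = 11.5385 /hr
ρ = λ/μ = 6.5431/11.5385 = 0.5671
Lq = ρ²/(1−ρ) = 0.3216/0.4329 = 0.7428

Final: 0.7428


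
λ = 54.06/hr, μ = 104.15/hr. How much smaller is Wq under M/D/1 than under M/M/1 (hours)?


ρ = 54.06/104.15 = 0.5191
Wq(M/M/1) = ρ/(μ−λ) = 0.5191/50.09 = 0.01036 hr
Wq(M/D/1) = ρ/(2(μ−λ)) = 0.005181 hr
Savings = 0.01036 − 0.005181 = 0.005181 hr

Final: 0.005181 hr


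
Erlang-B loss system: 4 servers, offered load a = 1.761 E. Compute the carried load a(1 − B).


B(4,1.761) = 0.071269 (Erlang-B)
Carried load = a(1 − B) = 1.761·(1 − 0.071269) = 1.761·0.928731 = 1.6355 E

Final: 1.6355 Erlangs


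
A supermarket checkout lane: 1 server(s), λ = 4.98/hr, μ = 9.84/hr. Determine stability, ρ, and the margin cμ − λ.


Total capacity cμ = 1·9.84 = 9.84/hr
ρ = λ/(cμ) = 4.98/9.84 = 0.5061
Stable ⇔ ρ < 1: YES
Spare capacity = cμ − λ = 9.84 − 4.98 = 4.86/hr

Final: ρ = 0.5061; stable; margin = 4.86/hr


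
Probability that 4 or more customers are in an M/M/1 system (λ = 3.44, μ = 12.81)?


ρ = 3.44/12.81 = 0.2685
P(N ≥ n) = ρ^n = 0.2685^4 = 0.005200

Final: 0.005200


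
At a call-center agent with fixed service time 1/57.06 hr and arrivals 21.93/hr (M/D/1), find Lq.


ρ = 21.93/57.06 = 0.3843
M/D/1: Lq = ρ²/(2(1−ρ)) = 0.1477/(2·0.6157) = 0.11996

Final: 0.11996


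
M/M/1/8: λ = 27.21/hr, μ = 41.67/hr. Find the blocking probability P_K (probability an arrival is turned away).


ρ = λ/μ = 27.21/41.67 = 0.6530
P_K = (1−ρ)ρ^K/(1−ρ^(K+1)) = (0.3470·0.033055)/(1 − 0.021585)
= 0.011471/0.978415 = 0.011724

Final: 0.011724


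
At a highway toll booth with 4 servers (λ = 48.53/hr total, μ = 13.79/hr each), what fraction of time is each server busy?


ρ = λ/(cμ) = 48.53/(4·13.79) = 48.53/55.16 = 0.8798

Final: 0.8798


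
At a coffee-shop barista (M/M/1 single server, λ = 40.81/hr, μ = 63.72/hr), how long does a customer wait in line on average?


ρ = 40.81/63.72 = 0.6405
Wq = ρ/(μ−λ) = 0.6405/(63.72 − 40.81) = 0.6405/22.91 = 0.02796 hr

Final: 0.02796 hr


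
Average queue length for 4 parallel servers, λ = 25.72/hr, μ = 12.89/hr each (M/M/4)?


a = λ/μ = 1.9953; ρ = a/4 = 0.4988
P₀ = 0.131096
Lq = P₀·a^c·ρ / (c!·(1−ρ)²) = 0.131096·15.85157·0.4988/(24·0.25117)
= 0.17197

Final: 0.17197


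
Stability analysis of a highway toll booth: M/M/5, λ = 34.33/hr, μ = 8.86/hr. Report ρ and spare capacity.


Total capacity cμ = 5·8.86 = 44.30/hr
ρ = λ/(cμ) = 34.33/44.30 = 0.7749
Stable ⇔ ρ < 1: YES
Spare capacity = cμ − λ = 44.30 − 34.33 = 9.97/hr

Final: ρ = 0.7749; stable; margin = 9.97/hr


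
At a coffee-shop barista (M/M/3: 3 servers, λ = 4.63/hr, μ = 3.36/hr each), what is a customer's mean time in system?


a = 1.3780; ρ = 0.4593; P₀ = 0.241900
Lq = P₀·a^c·ρ/(c!(1−ρ)²) = 0.16575
Wq = Lq/λ = 0.16575/4.63 = 0.03580 hr
W = Wq + 1/μ = 0.03580 + 0.29762 = 0.33342 hr

Final: 0.33342 hr


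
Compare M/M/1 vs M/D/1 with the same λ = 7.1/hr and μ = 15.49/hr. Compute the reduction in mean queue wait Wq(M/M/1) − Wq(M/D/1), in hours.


ρ = 7.1/15.49 = 0.4584
Wq(M/M/1) = ρ/(μ−λ) = 0.4584/8.39 = 0.05463 hr
Wq(M/D/1) = ρ/(2(μ−λ)) = 0.02732 hr
Savings = 0.05463 − 0.02732 = 0.02732 hr

Final: 0.02732 hr


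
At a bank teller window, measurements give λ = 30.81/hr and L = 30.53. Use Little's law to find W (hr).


W = L/λ = 30.53/30.81 = 0.9909 hr

Final: 0.9909 hr


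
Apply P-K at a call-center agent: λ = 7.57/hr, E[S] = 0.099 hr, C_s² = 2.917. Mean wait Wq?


ρ = λ·E[S] = 7.57·0.099 = 0.7494
E[S²] = E[S]²(1+C_s²) = 0.099²·(1+2.917) = 0.038391
Wq = λ·E[S²]/(2(1−ρ)) = 7.57·0.038391/(2·0.2506) = 0.57991 hr

Final: 0.57991 hr


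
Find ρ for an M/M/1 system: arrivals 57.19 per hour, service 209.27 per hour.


ρ = λ/μ = 57.19/209.27 = 0.2733

Final: 0.2733


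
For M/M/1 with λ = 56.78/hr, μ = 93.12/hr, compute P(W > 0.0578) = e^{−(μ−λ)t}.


W ~ Exponential(μ−λ) for M/M/1.
μ − λ = 93.12 − 56.78 = 36.3400
P(W > t) = e^{−(μ−λ)t} = e^{−2.1005} = 0.122401

Final: 0.122401


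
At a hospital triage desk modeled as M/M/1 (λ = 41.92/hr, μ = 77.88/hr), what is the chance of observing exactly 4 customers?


ρ = 41.92/77.88 = 0.5383
P_n = (1−ρ)·ρ^n = (1 − 0.5383)·0.5383^4 = 0.4617·0.083942 = 0.038759

Final: 0.038759


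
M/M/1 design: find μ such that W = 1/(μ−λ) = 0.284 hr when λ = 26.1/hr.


W = 1/(μ−λ) ⇒ μ − λ = 1/W = 1/0.284 = 3.5211
μ = λ + 1/W = 26.1 + 3.5211 = 29.6211 per hr

Final: 29.6211 /hr


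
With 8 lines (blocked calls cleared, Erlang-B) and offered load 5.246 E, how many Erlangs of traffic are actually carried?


B(8,5.246) = 0.081948 (Erlang-B)
Carried load = a(1 − B) = 5.246·(1 − 0.081948) = 5.246·0.918052 = 4.8161 E

Final: 4.8161 Erlangs


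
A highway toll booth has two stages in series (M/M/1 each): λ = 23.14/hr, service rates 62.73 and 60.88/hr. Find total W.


Each node sees arrival rate λ = 23.14/hr (tandem ⇒ throughput preserved).
W₁ = 1/(μ₁−λ) = 1/(62.73−23.14) = 0.02526 hr
W₂ = 1/(μ₂−λ) = 1/(60.88−23.14) = 0.02650 hr
W_total = W₁ + W₂ = 0.02526 + 0.02650 = 0.05176 hr

Final: 0.05176 hr
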